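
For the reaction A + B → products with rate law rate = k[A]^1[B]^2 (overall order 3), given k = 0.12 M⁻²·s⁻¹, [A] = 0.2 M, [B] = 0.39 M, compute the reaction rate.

0.00365 M/s

Step 1: The rate law is rate = k[A]^1[B]^2, overall order = 1+2 = 3
Step 2: Substitute values: rate = 0.12 × (0.2)^1 × (0.39)^2
Step 3: rate = 0.12 × 0.2 × 0.1521 = 0.0036504 M/s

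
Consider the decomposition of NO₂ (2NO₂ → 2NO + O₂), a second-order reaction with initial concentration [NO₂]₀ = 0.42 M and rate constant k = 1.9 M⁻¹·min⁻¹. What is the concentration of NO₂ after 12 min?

0.03971 M

Step 1: For a second-order reaction: 1/[NO₂] = 1/[NO₂]₀ + kt
Step 2: 1/[NO₂] = 1/0.42 + 1.9 × 12
Step 3: 1/[NO₂] = 2.381 + 22.8 = 25.18
Step 4: [NO₂] = 1/25.18 = 0.03971 M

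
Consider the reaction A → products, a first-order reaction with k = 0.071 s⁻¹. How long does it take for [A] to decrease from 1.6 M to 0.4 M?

19.53 s

Step 1: For first-order: t = ln([A]₀/[A])/k
Step 2: t = ln(1.6/0.4)/0.071
Step 3: t = ln(4)/0.071
Step 4: t = 1.386/0.071 = 19.53 s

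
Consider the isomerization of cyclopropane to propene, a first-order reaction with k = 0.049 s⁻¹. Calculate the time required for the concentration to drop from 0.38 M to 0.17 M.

16.42 s

Step 1: For first-order: t = ln([cyclopropane]₀/[cyclopropane])/k
Step 2: t = ln(0.38/0.17)/0.049
Step 3: t = ln(2.235)/0.049
Step 4: t = 0.8044/0.049 = 16.42 s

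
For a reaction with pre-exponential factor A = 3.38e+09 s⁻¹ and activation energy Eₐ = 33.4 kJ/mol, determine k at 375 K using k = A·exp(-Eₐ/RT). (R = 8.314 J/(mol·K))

7.52e+04 s⁻¹

Step 1: Use the Arrhenius equation: k = A × exp(-Eₐ/RT)
Step 2: Convert Eₐ to J/mol: 33.4 kJ/mol = 33400 J/mol
Step 3: Calculate the exponent: -Eₐ/(RT) = -33400/(8.314 × 375) = -10.71285
Step 4: k = 3.38e+09 × exp(-10.71285)
Step 5: k = 3.38e+09 × 2.22571e-05 = 7.5229e+04 s⁻¹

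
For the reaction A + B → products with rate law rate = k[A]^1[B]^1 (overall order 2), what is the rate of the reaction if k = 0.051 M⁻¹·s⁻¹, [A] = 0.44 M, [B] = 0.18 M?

0.004039 M/s

Step 1: The rate law is rate = k[A]^1[B]^1, overall order = 1+1 = 2
Step 2: Substitute values: rate = 0.051 × (0.44)^1 × (0.18)^1
Step 3: rate = 0.051 × 0.44 × 0.18 = 0.0040392 M/s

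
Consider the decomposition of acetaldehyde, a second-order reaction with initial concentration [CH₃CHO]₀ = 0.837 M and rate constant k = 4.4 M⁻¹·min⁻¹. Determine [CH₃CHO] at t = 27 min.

0.008334 M

Step 1: For a second-order reaction: 1/[CH₃CHO] = 1/[CH₃CHO]₀ + kt
Step 2: 1/[CH₃CHO] = 1/0.837 + 4.4 × 27
Step 3: 1/[CH₃CHO] = 1.195 + 118.8 = 120
Step 4: [CH₃CHO] = 1/120 = 0.008334 M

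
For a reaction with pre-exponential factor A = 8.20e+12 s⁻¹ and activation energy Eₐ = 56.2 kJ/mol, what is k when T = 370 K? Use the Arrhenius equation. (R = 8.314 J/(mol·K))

9.54e+04 s⁻¹

Step 1: Use the Arrhenius equation: k = A × exp(-Eₐ/RT)
Step 2: Convert Eₐ to J/mol: 56.2 kJ/mol = 56200 J/mol
Step 3: Calculate the exponent: -Eₐ/(RT) = -56200/(8.314 × 370) = -18.26941
Step 4: k = 8.20e+12 × exp(-18.26941)
Step 5: k = 8.20e+12 × 1.16331e-08 = 9.5391e+04 s⁻¹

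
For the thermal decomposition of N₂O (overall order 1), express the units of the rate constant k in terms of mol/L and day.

day⁻¹

Step 1: For overall order n, rate = k × (concentration)^n.
Step 2: Rate has units mol/L·day⁻¹; concentration term has units (mol/L)^1.
Step 3: k = rate / (concentration)^n, so units of k = (mol/L)^(1-1)·day⁻¹ = day⁻¹.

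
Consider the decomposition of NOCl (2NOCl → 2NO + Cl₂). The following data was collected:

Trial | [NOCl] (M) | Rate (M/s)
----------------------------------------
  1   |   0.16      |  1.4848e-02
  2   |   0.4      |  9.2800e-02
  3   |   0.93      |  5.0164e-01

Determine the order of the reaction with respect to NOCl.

second order (2)

Step 1: Compare trials to find order n where rate₂/rate₁ = ([NOCl]₂/[NOCl]₁)^n
Step 2: rate₂/rate₁ = 9.2800e-02/1.4848e-02 = 6.25
Step 3: [NOCl]₂/[NOCl]₁ = 0.4/0.16 = 2.5
Step 4: n = ln(6.25)/ln(2.5) = 2.00 ≈ 2
Step 5: The reaction is second order in NOCl.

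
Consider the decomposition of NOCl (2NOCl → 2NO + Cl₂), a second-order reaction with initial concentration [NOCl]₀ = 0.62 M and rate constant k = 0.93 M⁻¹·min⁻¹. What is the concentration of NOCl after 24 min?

0.04178 M

Step 1: For a second-order reaction: 1/[NOCl] = 1/[NOCl]₀ + kt
Step 2: 1/[NOCl] = 1/0.62 + 0.93 × 24
Step 3: 1/[NOCl] = 1.613 + 22.32 = 23.93
Step 4: [NOCl] = 1/23.93 = 0.04178 M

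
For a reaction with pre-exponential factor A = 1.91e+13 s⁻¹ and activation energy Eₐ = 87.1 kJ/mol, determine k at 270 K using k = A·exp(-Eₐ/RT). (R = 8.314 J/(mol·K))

2.69e-04 s⁻¹

Step 1: Use the Arrhenius equation: k = A × exp(-Eₐ/RT)
Step 2: Convert Eₐ to J/mol: 87.1 kJ/mol = 87100 J/mol
Step 3: Calculate the exponent: -Eₐ/(RT) = -87100/(8.314 × 270) = -38.80113
Step 4: k = 1.91e+13 × exp(-38.80113)
Step 5: k = 1.91e+13 × 1.40891e-17 = 2.6910e-04 s⁻¹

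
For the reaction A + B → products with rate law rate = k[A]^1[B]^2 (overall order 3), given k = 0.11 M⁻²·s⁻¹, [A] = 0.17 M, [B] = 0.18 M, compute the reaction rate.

0.0006059 M/s

Step 1: The rate law is rate = k[A]^1[B]^2, overall order = 1+2 = 3
Step 2: Substitute values: rate = 0.11 × (0.17)^1 × (0.18)^2
Step 3: rate = 0.11 × 0.17 × 0.0324 = 0.00060588 M/s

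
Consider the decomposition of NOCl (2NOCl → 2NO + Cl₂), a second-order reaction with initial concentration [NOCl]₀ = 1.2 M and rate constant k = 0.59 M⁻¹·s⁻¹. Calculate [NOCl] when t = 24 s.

0.0667 M

Step 1: For a second-order reaction: 1/[NOCl] = 1/[NOCl]₀ + kt
Step 2: 1/[NOCl] = 1/1.2 + 0.59 × 24
Step 3: 1/[NOCl] = 0.8333 + 14.16 = 14.99
Step 4: [NOCl] = 1/14.99 = 0.0667 M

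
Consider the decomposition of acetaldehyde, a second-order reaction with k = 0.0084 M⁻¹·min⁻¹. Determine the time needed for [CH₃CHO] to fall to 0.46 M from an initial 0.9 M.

126.5 min

Step 1: For second-order: t = (1/[CH₃CHO] - 1/[CH₃CHO]₀)/k
Step 2: t = (1/0.46 - 1/0.9)/0.0084
Step 3: t = (2.174 - 1.111)/0.0084
Step 4: t = 1.063/0.0084 = 126.5 min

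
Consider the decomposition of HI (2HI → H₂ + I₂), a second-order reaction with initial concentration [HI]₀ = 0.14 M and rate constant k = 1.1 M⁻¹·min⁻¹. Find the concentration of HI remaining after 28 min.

0.02636 M

Step 1: For a second-order reaction: 1/[HI] = 1/[HI]₀ + kt
Step 2: 1/[HI] = 1/0.14 + 1.1 × 28
Step 3: 1/[HI] = 7.143 + 30.8 = 37.94
Step 4: [HI] = 1/37.94 = 0.02636 M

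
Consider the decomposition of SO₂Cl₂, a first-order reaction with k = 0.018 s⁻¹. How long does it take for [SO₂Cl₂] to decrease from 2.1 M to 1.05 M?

38.51 s

Step 1: For first-order: t = ln([SO₂Cl₂]₀/[SO₂Cl₂])/k
Step 2: t = ln(2.1/1.05)/0.018
Step 3: t = ln(2)/0.018
Step 4: t = 0.6931/0.018 = 38.51 s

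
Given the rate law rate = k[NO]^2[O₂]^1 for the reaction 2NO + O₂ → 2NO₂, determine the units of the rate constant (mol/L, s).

(mol/L)⁻²·s⁻¹

Step 1: Overall order = 2 + 1 = 3.
Step 2: rate has units mol/L·s⁻¹; [NO]^2[O₂]^1 has units (mol/L)^3.
Step 3: k = rate/([NO]^2[O₂]^1), so units of k = (mol/L)^(1-3)·s⁻¹ = (mol/L)⁻²·s⁻¹.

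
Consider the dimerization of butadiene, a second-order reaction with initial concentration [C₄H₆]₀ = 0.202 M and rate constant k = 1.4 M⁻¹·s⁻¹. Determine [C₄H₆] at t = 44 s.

0.01503 M

Step 1: For a second-order reaction: 1/[C₄H₆] = 1/[C₄H₆]₀ + kt
Step 2: 1/[C₄H₆] = 1/0.202 + 1.4 × 44
Step 3: 1/[C₄H₆] = 4.95 + 61.6 = 66.55
Step 4: [C₄H₆] = 1/66.55 = 0.01503 M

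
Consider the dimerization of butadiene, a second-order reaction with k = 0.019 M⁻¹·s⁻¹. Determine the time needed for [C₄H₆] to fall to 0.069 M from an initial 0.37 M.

620.5 s

Step 1: For second-order: t = (1/[C₄H₆] - 1/[C₄H₆]₀)/k
Step 2: t = (1/0.069 - 1/0.37)/0.019
Step 3: t = (14.49 - 2.703)/0.019
Step 4: t = 11.79/0.019 = 620.5 s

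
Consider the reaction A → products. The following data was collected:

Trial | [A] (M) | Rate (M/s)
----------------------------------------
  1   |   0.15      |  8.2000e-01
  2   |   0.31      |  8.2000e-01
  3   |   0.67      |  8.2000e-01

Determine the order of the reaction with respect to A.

zeroth order (0)

Step 1: Compare trials - when concentration changes, rate stays constant.
Step 2: rate₂/rate₁ = 8.2000e-01/8.2000e-01 = 1
Step 3: [A]₂/[A]₁ = 0.31/0.15 = 2.067
Step 4: Since rate ratio ≈ (conc ratio)^0, the reaction is zeroth order.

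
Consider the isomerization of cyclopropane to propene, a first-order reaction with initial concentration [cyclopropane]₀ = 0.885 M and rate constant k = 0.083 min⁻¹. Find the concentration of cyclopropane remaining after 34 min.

0.05265 M

Step 1: For a first-order reaction: [cyclopropane] = [cyclopropane]₀ × e^(-kt)
Step 2: [cyclopropane] = 0.885 × e^(-0.083 × 34)
Step 3: [cyclopropane] = 0.885 × e^(-2.822)
Step 4: [cyclopropane] = 0.885 × 0.0594868 = 0.05265 M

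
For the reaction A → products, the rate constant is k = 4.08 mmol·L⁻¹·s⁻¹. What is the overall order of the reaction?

zeroth order (0)

Step 1: The units of k for an nth-order reaction are (concentration)^(1-n)·(time)⁻¹.
Step 2: Here k has units mmol·L⁻¹·s⁻¹, so the concentration exponent is 1.
Step 3: 1 - n = 1 ⇒ n = 0. The reaction is zeroth order.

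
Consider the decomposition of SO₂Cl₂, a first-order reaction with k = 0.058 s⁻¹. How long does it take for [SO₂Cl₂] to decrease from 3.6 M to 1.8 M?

11.95 s

Step 1: For first-order: t = ln([SO₂Cl₂]₀/[SO₂Cl₂])/k
Step 2: t = ln(3.6/1.8)/0.058
Step 3: t = ln(2)/0.058
Step 4: t = 0.6931/0.058 = 11.95 s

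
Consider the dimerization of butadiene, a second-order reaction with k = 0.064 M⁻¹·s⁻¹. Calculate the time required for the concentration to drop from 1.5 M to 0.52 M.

19.63 s

Step 1: For second-order: t = (1/[C₄H₆] - 1/[C₄H₆]₀)/k
Step 2: t = (1/0.52 - 1/1.5)/0.064
Step 3: t = (1.923 - 0.6667)/0.064
Step 4: t = 1.256/0.064 = 19.63 s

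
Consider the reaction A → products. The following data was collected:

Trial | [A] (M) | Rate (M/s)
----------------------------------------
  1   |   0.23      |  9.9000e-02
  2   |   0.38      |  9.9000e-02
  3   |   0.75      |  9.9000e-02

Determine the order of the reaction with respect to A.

zeroth order (0)

Step 1: Compare trials - when concentration changes, rate stays constant.
Step 2: rate₂/rate₁ = 9.9000e-02/9.9000e-02 = 1
Step 3: [A]₂/[A]₁ = 0.38/0.23 = 1.652
Step 4: Since rate ratio ≈ (conc ratio)^0, the reaction is zeroth order.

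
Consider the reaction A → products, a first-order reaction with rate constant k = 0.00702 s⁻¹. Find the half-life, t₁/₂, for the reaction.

98.74 s

Step 1: For a first-order reaction, t₁/₂ = ln(2)/k
Step 2: t₁/₂ = ln(2)/0.00702
Step 3: t₁/₂ = 0.6931/0.00702 = 98.74 s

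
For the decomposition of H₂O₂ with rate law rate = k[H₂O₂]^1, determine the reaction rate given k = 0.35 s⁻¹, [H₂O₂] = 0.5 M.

0.175 M/s

Step 1: Identify the rate law: rate = k[H₂O₂]^1
Step 2: Substitute values: rate = 0.35 × (0.5)^1
Step 3: Calculate: rate = 0.35 × 0.5 = 0.175 M/s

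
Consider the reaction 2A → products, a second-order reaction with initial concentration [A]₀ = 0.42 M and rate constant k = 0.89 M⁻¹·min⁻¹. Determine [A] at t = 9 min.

0.09624 M

Step 1: For a second-order reaction: 1/[A] = 1/[A]₀ + kt
Step 2: 1/[A] = 1/0.42 + 0.89 × 9
Step 3: 1/[A] = 2.381 + 8.01 = 10.39
Step 4: [A] = 1/10.39 = 0.09624 M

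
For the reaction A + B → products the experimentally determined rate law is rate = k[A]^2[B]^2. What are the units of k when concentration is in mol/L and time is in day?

(mol/L)⁻³·day⁻¹

Step 1: Overall order = 2 + 2 = 4.
Step 2: rate has units mol/L·day⁻¹; [A]^2[B]^2 has units (mol/L)^4.
Step 3: k = rate/([A]^2[B]^2), so units of k = (mol/L)^(1-4)·day⁻¹ = (mol/L)⁻³·day⁻¹.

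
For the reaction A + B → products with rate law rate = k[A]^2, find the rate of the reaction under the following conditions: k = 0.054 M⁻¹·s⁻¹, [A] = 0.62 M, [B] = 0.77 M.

0.02076 M/s

Step 1: The rate law is rate = k[A]^2
Step 2: Note that the rate does not depend on [B] (zero order in B).
Step 3: rate = 0.054 × (0.62)^2 = 0.0207576 M/s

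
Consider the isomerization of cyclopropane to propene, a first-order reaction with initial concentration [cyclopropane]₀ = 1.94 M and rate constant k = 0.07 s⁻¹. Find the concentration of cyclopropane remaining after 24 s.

0.3616 M

Step 1: For a first-order reaction: [cyclopropane] = [cyclopropane]₀ × e^(-kt)
Step 2: [cyclopropane] = 1.94 × e^(-0.07 × 24)
Step 3: [cyclopropane] = 1.94 × e^(-1.68)
Step 4: [cyclopropane] = 1.94 × 0.186374 = 0.3616 M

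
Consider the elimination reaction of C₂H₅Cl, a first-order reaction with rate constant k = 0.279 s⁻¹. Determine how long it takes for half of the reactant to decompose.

2.484 s

Step 1: For a first-order reaction, t₁/₂ = ln(2)/k
Step 2: t₁/₂ = ln(2)/0.279
Step 3: t₁/₂ = 0.6931/0.279 = 2.484 s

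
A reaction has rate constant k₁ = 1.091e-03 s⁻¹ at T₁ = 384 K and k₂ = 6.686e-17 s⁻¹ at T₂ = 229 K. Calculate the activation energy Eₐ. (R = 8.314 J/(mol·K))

143.5 kJ/mol

Step 1: Use the two-temperature Arrhenius form: ln(k₂/k₁) = -Eₐ/R × (1/T₂ - 1/T₁)
Step 2: ln(k₂/k₁) = ln(6.686e-17/1.091e-03) = ln(6.12832e-14) = -30.4233
Step 3: 1/T₂ - 1/T₁ = 1/229 - 1/384 = 1.762646e-03 K⁻¹
Step 4: Eₐ = -R × ln(k₂/k₁) / (1/T₂ - 1/T₁) = -8.314 × -30.4233 / 1.762646e-03
Step 5: Eₐ = 1.4350e+05 J/mol = 143.5 kJ/mol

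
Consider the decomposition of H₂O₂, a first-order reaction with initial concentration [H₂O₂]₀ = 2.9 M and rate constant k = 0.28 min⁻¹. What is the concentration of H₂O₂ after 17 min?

0.02484 M

Step 1: For a first-order reaction: [H₂O₂] = [H₂O₂]₀ × e^(-kt)
Step 2: [H₂O₂] = 2.9 × e^(-0.28 × 17)
Step 3: [H₂O₂] = 2.9 × e^(-4.76)
Step 4: [H₂O₂] = 2.9 × 0.00856561 = 0.02484 M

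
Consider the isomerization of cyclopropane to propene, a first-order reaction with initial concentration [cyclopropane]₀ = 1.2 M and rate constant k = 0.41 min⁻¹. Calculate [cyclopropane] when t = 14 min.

0.003858 M

Step 1: For a first-order reaction: [cyclopropane] = [cyclopropane]₀ × e^(-kt)
Step 2: [cyclopropane] = 1.2 × e^(-0.41 × 14)
Step 3: [cyclopropane] = 1.2 × e^(-5.74)
Step 4: [cyclopropane] = 1.2 × 0.00321477 = 0.003858 M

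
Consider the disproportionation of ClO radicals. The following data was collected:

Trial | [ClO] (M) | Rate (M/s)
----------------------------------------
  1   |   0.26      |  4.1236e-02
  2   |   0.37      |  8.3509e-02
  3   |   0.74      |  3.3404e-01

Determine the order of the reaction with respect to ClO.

second order (2)

Step 1: Compare trials to find order n where rate₂/rate₁ = ([ClO]₂/[ClO]₁)^n
Step 2: rate₂/rate₁ = 8.3509e-02/4.1236e-02 = 2.025
Step 3: [ClO]₂/[ClO]₁ = 0.37/0.26 = 1.423
Step 4: n = ln(2.025)/ln(1.423) = 2.00 ≈ 2
Step 5: The reaction is second order in ClO.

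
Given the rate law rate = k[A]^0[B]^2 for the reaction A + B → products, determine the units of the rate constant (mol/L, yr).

(mol/L)⁻¹·yr⁻¹

Step 1: Overall order = 0 + 2 = 2.
Step 2: rate has units mol/L·yr⁻¹; [A]^0[B]^2 has units (mol/L)^2.
Step 3: k = rate/([A]^0[B]^2), so units of k = (mol/L)^(1-2)·yr⁻¹ = (mol/L)⁻¹·yr⁻¹.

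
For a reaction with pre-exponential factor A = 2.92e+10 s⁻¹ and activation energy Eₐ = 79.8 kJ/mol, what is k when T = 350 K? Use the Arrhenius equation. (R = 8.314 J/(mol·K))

3.59e-02 s⁻¹

Step 1: Use the Arrhenius equation: k = A × exp(-Eₐ/RT)
Step 2: Convert Eₐ to J/mol: 79.8 kJ/mol = 79800 J/mol
Step 3: Calculate the exponent: -Eₐ/(RT) = -79800/(8.314 × 350) = -27.42362
Step 4: k = 2.92e+10 × exp(-27.42362)
Step 5: k = 2.92e+10 × 1.23048e-12 = 3.5930e-02 s⁻¹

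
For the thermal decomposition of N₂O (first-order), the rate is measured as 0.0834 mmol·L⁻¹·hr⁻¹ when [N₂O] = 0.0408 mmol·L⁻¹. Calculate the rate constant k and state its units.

2.044 hr⁻¹

Step 1: rate = k[N₂O]^1, so k = rate / [N₂O]^1.
Step 2: k = 0.0834 / (0.0408)^1 = 0.0834 / 0.0408.
Step 3: k = 2.044 hr⁻¹.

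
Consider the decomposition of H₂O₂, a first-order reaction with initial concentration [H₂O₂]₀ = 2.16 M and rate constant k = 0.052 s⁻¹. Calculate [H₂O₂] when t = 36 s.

0.3322 M

Step 1: For a first-order reaction: [H₂O₂] = [H₂O₂]₀ × e^(-kt)
Step 2: [H₂O₂] = 2.16 × e^(-0.052 × 36)
Step 3: [H₂O₂] = 2.16 × e^(-1.872)
Step 4: [H₂O₂] = 2.16 × 0.153816 = 0.3322 M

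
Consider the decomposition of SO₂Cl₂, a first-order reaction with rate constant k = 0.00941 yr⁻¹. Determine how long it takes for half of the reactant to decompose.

73.66 yr

Step 1: For a first-order reaction, t₁/₂ = ln(2)/k
Step 2: t₁/₂ = ln(2)/0.00941
Step 3: t₁/₂ = 0.6931/0.00941 = 73.66 yr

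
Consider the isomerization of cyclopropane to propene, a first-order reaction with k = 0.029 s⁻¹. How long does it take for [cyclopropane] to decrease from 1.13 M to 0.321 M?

43.4 s

Step 1: For first-order: t = ln([cyclopropane]₀/[cyclopropane])/k
Step 2: t = ln(1.13/0.321)/0.029
Step 3: t = ln(3.52)/0.029
Step 4: t = 1.259/0.029 = 43.4 s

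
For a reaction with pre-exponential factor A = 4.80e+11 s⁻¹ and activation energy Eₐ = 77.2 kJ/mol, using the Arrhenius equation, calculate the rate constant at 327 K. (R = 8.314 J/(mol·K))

2.23e-01 s⁻¹

Step 1: Use the Arrhenius equation: k = A × exp(-Eₐ/RT)
Step 2: Convert Eₐ to J/mol: 77.2 kJ/mol = 77200 J/mol
Step 3: Calculate the exponent: -Eₐ/(RT) = -77200/(8.314 × 327) = -28.39615
Step 4: k = 4.80e+11 × exp(-28.39615)
Step 5: k = 4.80e+11 × 4.65274e-13 = 2.2333e-01 s⁻¹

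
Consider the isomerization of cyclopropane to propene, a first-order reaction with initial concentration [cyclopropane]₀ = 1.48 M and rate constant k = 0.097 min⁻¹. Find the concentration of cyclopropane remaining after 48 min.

0.01407 M

Step 1: For a first-order reaction: [cyclopropane] = [cyclopropane]₀ × e^(-kt)
Step 2: [cyclopropane] = 1.48 × e^(-0.097 × 48)
Step 3: [cyclopropane] = 1.48 × e^(-4.656)
Step 4: [cyclopropane] = 1.48 × 0.0095044 = 0.01407 M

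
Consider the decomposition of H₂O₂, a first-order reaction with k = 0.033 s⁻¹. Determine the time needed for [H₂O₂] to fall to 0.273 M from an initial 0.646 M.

26.1 s

Step 1: For first-order: t = ln([H₂O₂]₀/[H₂O₂])/k
Step 2: t = ln(0.646/0.273)/0.033
Step 3: t = ln(2.366)/0.033
Step 4: t = 0.8613/0.033 = 26.1 s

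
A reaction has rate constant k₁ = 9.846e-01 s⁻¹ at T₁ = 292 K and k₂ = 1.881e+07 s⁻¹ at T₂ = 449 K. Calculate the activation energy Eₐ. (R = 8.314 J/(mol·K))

116.4 kJ/mol

Step 1: Use the two-temperature Arrhenius form: ln(k₂/k₁) = -Eₐ/R × (1/T₂ - 1/T₁)
Step 2: ln(k₂/k₁) = ln(1.881e+07/9.846e-01) = ln(1.91042e+07) = 16.7654
Step 3: 1/T₂ - 1/T₁ = 1/449 - 1/292 = -1.197486e-03 K⁻¹
Step 4: Eₐ = -R × ln(k₂/k₁) / (1/T₂ - 1/T₁) = -8.314 × 16.7654 / -1.197486e-03
Step 5: Eₐ = 1.1640e+05 J/mol = 116.4 kJ/mol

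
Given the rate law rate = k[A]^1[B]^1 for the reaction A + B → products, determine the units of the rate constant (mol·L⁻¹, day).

(mol·L⁻¹)⁻¹·day⁻¹

Step 1: Overall order = 1 + 1 = 2.
Step 2: rate has units mol·L⁻¹·day⁻¹; [A]^1[B]^1 has units (mol·L⁻¹)^2.
Step 3: k = rate/([A]^1[B]^1), so units of k = (mol·L⁻¹)^(1-2)·day⁻¹ = (mol·L⁻¹)⁻¹·day⁻¹.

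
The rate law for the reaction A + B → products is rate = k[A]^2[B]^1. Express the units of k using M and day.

M⁻²·day⁻¹

Step 1: Overall order = 2 + 1 = 3.
Step 2: rate has units M·day⁻¹; [A]^2[B]^1 has units M^3.
Step 3: k = rate/([A]^2[B]^1), so units of k = M^(1-3)·day⁻¹ = M⁻²·day⁻¹.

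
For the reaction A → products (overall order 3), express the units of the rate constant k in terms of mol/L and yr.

(mol/L)⁻²·yr⁻¹

Step 1: For overall order n, rate = k × (concentration)^n.
Step 2: Rate has units mol/L·yr⁻¹; concentration term has units (mol/L)^3.
Step 3: k = rate / (concentration)^n, so units of k = (mol/L)^(1-3)·yr⁻¹ = (mol/L)⁻²·yr⁻¹.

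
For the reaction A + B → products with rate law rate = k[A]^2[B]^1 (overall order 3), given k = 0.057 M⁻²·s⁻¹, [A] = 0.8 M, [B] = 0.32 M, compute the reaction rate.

0.01167 M/s

Step 1: The rate law is rate = k[A]^2[B]^1, overall order = 2+1 = 3
Step 2: Substitute values: rate = 0.057 × (0.8)^2 × (0.32)^1
Step 3: rate = 0.057 × 0.64 × 0.32 = 0.0116736 M/s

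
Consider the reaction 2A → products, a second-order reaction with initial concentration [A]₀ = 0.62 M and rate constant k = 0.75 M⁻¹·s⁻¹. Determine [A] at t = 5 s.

0.1865 M

Step 1: For a second-order reaction: 1/[A] = 1/[A]₀ + kt
Step 2: 1/[A] = 1/0.62 + 0.75 × 5
Step 3: 1/[A] = 1.613 + 3.75 = 5.363
Step 4: [A] = 1/5.363 = 0.1865 M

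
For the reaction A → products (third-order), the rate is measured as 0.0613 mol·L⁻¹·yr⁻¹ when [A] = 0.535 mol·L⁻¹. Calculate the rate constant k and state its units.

0.4003 (mol·L⁻¹)⁻²·yr⁻¹

Step 1: rate = k[A]^3, so k = rate / [A]^3.
Step 2: k = 0.0613 / (0.535)^3 = 0.0613 / 0.1531.
Step 3: k = 0.4003 (mol·L⁻¹)⁻²·yr⁻¹.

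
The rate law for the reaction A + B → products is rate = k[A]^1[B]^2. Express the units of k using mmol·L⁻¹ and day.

(mmol·L⁻¹)⁻²·day⁻¹

Step 1: Overall order = 1 + 2 = 3.
Step 2: rate has units mmol·L⁻¹·day⁻¹; [A]^1[B]^2 has units (mmol·L⁻¹)^3.
Step 3: k = rate/([A]^1[B]^2), so units of k = (mmol·L⁻¹)^(1-3)·day⁻¹ = (mmol·L⁻¹)⁻²·day⁻¹.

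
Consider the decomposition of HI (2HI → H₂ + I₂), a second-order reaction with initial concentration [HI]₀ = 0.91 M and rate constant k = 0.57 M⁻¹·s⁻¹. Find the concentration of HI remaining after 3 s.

0.356 M

Step 1: For a second-order reaction: 1/[HI] = 1/[HI]₀ + kt
Step 2: 1/[HI] = 1/0.91 + 0.57 × 3
Step 3: 1/[HI] = 1.099 + 1.71 = 2.809
Step 4: [HI] = 1/2.809 = 0.356 M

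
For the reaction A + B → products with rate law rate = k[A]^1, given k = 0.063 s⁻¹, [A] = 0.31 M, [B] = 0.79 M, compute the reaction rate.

0.01953 M/s

Step 1: The rate law is rate = k[A]^1
Step 2: Note that the rate does not depend on [B] (zero order in B).
Step 3: rate = 0.063 × (0.31)^1 = 0.01953 M/s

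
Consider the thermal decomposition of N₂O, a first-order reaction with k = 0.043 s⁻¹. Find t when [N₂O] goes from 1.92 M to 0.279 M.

44.86 s

Step 1: For first-order: t = ln([N₂O]₀/[N₂O])/k
Step 2: t = ln(1.92/0.279)/0.043
Step 3: t = ln(6.882)/0.043
Step 4: t = 1.929/0.043 = 44.86 s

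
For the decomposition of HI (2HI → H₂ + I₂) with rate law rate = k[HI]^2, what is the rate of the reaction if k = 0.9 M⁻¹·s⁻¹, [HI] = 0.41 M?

0.1513 M/s

Step 1: Identify the rate law: rate = k[HI]^2
Step 2: Substitute values: rate = 0.9 × (0.41)^2
Step 3: Calculate: rate = 0.9 × 0.1681 = 0.15129 M/s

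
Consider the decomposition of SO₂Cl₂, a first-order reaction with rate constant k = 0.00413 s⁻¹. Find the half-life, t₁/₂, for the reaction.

167.8 s

Step 1: For a first-order reaction, t₁/₂ = ln(2)/k
Step 2: t₁/₂ = ln(2)/0.00413
Step 3: t₁/₂ = 0.6931/0.00413 = 167.8 s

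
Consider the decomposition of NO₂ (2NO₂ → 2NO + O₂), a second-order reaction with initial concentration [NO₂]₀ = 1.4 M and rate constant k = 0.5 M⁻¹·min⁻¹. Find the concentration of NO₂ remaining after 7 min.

0.2373 M

Step 1: For a second-order reaction: 1/[NO₂] = 1/[NO₂]₀ + kt
Step 2: 1/[NO₂] = 1/1.4 + 0.5 × 7
Step 3: 1/[NO₂] = 0.7143 + 3.5 = 4.214
Step 4: [NO₂] = 1/4.214 = 0.2373 M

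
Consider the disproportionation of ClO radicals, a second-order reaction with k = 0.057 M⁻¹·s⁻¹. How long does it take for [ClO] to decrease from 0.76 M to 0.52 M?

10.65 s

Step 1: For second-order: t = (1/[ClO] - 1/[ClO]₀)/k
Step 2: t = (1/0.52 - 1/0.76)/0.057
Step 3: t = (1.923 - 1.316)/0.057
Step 4: t = 0.6073/0.057 = 10.65 s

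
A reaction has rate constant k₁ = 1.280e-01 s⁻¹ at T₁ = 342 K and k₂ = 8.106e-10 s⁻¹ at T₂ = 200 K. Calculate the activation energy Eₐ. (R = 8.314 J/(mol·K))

75.6 kJ/mol

Step 1: Use the two-temperature Arrhenius form: ln(k₂/k₁) = -Eₐ/R × (1/T₂ - 1/T₁)
Step 2: ln(k₂/k₁) = ln(8.106e-10/1.280e-01) = ln(6.33281e-09) = -18.8775
Step 3: 1/T₂ - 1/T₁ = 1/200 - 1/342 = 2.076023e-03 K⁻¹
Step 4: Eₐ = -R × ln(k₂/k₁) / (1/T₂ - 1/T₁) = -8.314 × -18.8775 / 2.076023e-03
Step 5: Eₐ = 7.5600e+04 J/mol = 75.6 kJ/mol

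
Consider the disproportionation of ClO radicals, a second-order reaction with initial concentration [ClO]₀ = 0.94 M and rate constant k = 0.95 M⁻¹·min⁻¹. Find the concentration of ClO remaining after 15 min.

0.0653 M

Step 1: For a second-order reaction: 1/[ClO] = 1/[ClO]₀ + kt
Step 2: 1/[ClO] = 1/0.94 + 0.95 × 15
Step 3: 1/[ClO] = 1.064 + 14.25 = 15.31
Step 4: [ClO] = 1/15.31 = 0.0653 M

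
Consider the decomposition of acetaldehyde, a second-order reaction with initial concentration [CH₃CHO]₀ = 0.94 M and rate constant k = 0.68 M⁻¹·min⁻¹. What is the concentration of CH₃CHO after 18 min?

0.07517 M

Step 1: For a second-order reaction: 1/[CH₃CHO] = 1/[CH₃CHO]₀ + kt
Step 2: 1/[CH₃CHO] = 1/0.94 + 0.68 × 18
Step 3: 1/[CH₃CHO] = 1.064 + 12.24 = 13.3
Step 4: [CH₃CHO] = 1/13.3 = 0.07517 M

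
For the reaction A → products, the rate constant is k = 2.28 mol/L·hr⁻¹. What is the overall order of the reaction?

zeroth order (0)

Step 1: The units of k for an nth-order reaction are (concentration)^(1-n)·(time)⁻¹.
Step 2: Here k has units mol/L·hr⁻¹, so the concentration exponent is 1.
Step 3: 1 - n = 1 ⇒ n = 0. The reaction is zeroth order.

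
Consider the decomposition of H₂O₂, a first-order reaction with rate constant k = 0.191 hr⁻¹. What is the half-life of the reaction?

3.629 hr

Step 1: For a first-order reaction, t₁/₂ = ln(2)/k
Step 2: t₁/₂ = ln(2)/0.191
Step 3: t₁/₂ = 0.6931/0.191 = 3.629 hr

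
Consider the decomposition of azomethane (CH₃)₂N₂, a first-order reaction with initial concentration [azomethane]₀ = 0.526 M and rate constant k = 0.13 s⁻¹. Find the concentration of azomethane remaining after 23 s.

0.02645 M

Step 1: For a first-order reaction: [azomethane] = [azomethane]₀ × e^(-kt)
Step 2: [azomethane] = 0.526 × e^(-0.13 × 23)
Step 3: [azomethane] = 0.526 × e^(-2.99)
Step 4: [azomethane] = 0.526 × 0.0502874 = 0.02645 M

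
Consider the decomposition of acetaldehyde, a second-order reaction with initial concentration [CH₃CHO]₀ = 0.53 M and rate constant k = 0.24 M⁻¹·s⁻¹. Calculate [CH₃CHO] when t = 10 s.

0.2333 M

Step 1: For a second-order reaction: 1/[CH₃CHO] = 1/[CH₃CHO]₀ + kt
Step 2: 1/[CH₃CHO] = 1/0.53 + 0.24 × 10
Step 3: 1/[CH₃CHO] = 1.887 + 2.4 = 4.287
Step 4: [CH₃CHO] = 1/4.287 = 0.2333 M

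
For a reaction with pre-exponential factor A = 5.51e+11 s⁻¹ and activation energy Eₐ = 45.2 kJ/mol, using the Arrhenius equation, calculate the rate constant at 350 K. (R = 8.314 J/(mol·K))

9.89e+04 s⁻¹

Step 1: Use the Arrhenius equation: k = A × exp(-Eₐ/RT)
Step 2: Convert Eₐ to J/mol: 45.2 kJ/mol = 45200 J/mol
Step 3: Calculate the exponent: -Eₐ/(RT) = -45200/(8.314 × 350) = -15.53318
Step 4: k = 5.51e+11 × exp(-15.53318)
Step 5: k = 5.51e+11 × 1.79484e-07 = 9.8896e+04 s⁻¹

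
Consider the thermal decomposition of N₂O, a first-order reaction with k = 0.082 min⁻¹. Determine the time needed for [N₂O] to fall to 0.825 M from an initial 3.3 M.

16.91 min

Step 1: For first-order: t = ln([N₂O]₀/[N₂O])/k
Step 2: t = ln(3.3/0.825)/0.082
Step 3: t = ln(4)/0.082
Step 4: t = 1.386/0.082 = 16.91 min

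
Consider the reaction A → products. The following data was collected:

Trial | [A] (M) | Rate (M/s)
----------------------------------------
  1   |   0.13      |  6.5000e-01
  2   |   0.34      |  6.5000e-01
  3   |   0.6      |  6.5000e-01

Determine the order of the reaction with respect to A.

zeroth order (0)

Step 1: Compare trials - when concentration changes, rate stays constant.
Step 2: rate₂/rate₁ = 6.5000e-01/6.5000e-01 = 1
Step 3: [A]₂/[A]₁ = 0.34/0.13 = 2.615
Step 4: Since rate ratio ≈ (conc ratio)^0, the reaction is zeroth order.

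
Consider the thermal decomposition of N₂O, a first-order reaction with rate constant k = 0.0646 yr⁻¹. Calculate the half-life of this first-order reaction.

10.73 yr

Step 1: For a first-order reaction, t₁/₂ = ln(2)/k
Step 2: t₁/₂ = ln(2)/0.0646
Step 3: t₁/₂ = 0.6931/0.0646 = 10.73 yr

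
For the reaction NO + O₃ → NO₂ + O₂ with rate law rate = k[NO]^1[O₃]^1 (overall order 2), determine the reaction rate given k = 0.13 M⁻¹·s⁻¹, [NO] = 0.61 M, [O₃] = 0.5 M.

0.03965 M/s

Step 1: The rate law is rate = k[NO]^1[O₃]^1, overall order = 1+1 = 2
Step 2: Substitute values: rate = 0.13 × (0.61)^1 × (0.5)^1
Step 3: rate = 0.13 × 0.61 × 0.5 = 0.03965 M/s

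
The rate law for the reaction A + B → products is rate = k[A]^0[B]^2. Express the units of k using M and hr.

M⁻¹·hr⁻¹

Step 1: Overall order = 0 + 2 = 2.
Step 2: rate has units M·hr⁻¹; [A]^0[B]^2 has units M^2.
Step 3: k = rate/([A]^0[B]^2), so units of k = M^(1-2)·hr⁻¹ = M⁻¹·hr⁻¹.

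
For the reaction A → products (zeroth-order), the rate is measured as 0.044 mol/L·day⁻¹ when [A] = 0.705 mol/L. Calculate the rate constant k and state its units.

0.044 mol/L·day⁻¹

Step 1: For a zeroth-order reaction, rate = k (independent of concentration).
Step 2: k = rate = 0.044 mol/L·day⁻¹.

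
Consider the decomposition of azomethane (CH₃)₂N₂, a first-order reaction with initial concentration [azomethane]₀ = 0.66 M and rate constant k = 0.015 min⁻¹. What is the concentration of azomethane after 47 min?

0.3261 M

Step 1: For a first-order reaction: [azomethane] = [azomethane]₀ × e^(-kt)
Step 2: [azomethane] = 0.66 × e^(-0.015 × 47)
Step 3: [azomethane] = 0.66 × e^(-0.705)
Step 4: [azomethane] = 0.66 × 0.494109 = 0.3261 M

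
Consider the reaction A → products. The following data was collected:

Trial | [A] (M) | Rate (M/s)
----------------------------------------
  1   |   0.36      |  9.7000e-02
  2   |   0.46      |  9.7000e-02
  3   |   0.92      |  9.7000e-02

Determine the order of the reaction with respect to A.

zeroth order (0)

Step 1: Compare trials - when concentration changes, rate stays constant.
Step 2: rate₂/rate₁ = 9.7000e-02/9.7000e-02 = 1
Step 3: [A]₂/[A]₁ = 0.46/0.36 = 1.278
Step 4: Since rate ratio ≈ (conc ratio)^0, the reaction is zeroth order.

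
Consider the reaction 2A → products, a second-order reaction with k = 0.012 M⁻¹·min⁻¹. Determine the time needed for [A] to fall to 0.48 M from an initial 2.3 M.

137.4 min

Step 1: For second-order: t = (1/[A] - 1/[A]₀)/k
Step 2: t = (1/0.48 - 1/2.3)/0.012
Step 3: t = (2.083 - 0.4348)/0.012
Step 4: t = 1.649/0.012 = 137.4 min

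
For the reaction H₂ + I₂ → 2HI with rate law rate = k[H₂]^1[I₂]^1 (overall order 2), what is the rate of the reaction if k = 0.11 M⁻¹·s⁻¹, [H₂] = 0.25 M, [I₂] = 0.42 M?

0.01155 M/s

Step 1: The rate law is rate = k[H₂]^1[I₂]^1, overall order = 1+1 = 2
Step 2: Substitute values: rate = 0.11 × (0.25)^1 × (0.42)^1
Step 3: rate = 0.11 × 0.25 × 0.42 = 0.01155 M/s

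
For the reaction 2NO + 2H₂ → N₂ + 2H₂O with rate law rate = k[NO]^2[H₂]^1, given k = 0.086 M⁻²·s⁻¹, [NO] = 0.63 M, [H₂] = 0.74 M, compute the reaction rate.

0.02526 M/s

Step 1: The rate law is rate = k[NO]^2[H₂]^1
Step 2: Substitute: rate = 0.086 × (0.63)^2 × (0.74)^1
Step 3: rate = 0.086 × 0.3969 × 0.74 = 0.0252587 M/s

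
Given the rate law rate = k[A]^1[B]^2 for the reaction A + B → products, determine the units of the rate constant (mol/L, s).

(mol/L)⁻²·s⁻¹

Step 1: Overall order = 1 + 2 = 3.
Step 2: rate has units mol/L·s⁻¹; [A]^1[B]^2 has units (mol/L)^3.
Step 3: k = rate/([A]^1[B]^2), so units of k = (mol/L)^(1-3)·s⁻¹ = (mol/L)⁻²·s⁻¹.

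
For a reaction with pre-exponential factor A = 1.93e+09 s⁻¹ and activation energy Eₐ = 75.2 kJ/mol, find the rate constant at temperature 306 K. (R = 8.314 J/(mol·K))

2.81e-04 s⁻¹

Step 1: Use the Arrhenius equation: k = A × exp(-Eₐ/RT)
Step 2: Convert Eₐ to J/mol: 75.2 kJ/mol = 75200 J/mol
Step 3: Calculate the exponent: -Eₐ/(RT) = -75200/(8.314 × 306) = -29.55877
Step 4: k = 1.93e+09 × exp(-29.55877)
Step 5: k = 1.93e+09 × 1.45475e-13 = 2.8077e-04 s⁻¹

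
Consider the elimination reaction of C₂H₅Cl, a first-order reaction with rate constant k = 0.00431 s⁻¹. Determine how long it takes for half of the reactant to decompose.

160.8 s

Step 1: For a first-order reaction, t₁/₂ = ln(2)/k
Step 2: t₁/₂ = ln(2)/0.00431
Step 3: t₁/₂ = 0.6931/0.00431 = 160.8 s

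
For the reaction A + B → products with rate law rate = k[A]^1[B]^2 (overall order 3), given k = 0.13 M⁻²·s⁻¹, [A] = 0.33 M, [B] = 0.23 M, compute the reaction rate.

0.002269 M/s

Step 1: The rate law is rate = k[A]^1[B]^2, overall order = 1+2 = 3
Step 2: Substitute values: rate = 0.13 × (0.33)^1 × (0.23)^2
Step 3: rate = 0.13 × 0.33 × 0.0529 = 0.00226941 M/s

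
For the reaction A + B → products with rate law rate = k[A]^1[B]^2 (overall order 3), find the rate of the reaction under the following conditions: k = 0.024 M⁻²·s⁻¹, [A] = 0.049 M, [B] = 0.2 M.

4.704e-05 M/s

Step 1: The rate law is rate = k[A]^1[B]^2, overall order = 1+2 = 3
Step 2: Substitute values: rate = 0.024 × (0.049)^1 × (0.2)^2
Step 3: rate = 0.024 × 0.049 × 0.04 = 4.704e-05 M/s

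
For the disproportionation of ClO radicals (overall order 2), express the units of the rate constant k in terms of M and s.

M⁻¹·s⁻¹

Step 1: For overall order n, rate = k × (concentration)^n.
Step 2: Rate has units M·s⁻¹; concentration term has units M^2.
Step 3: k = rate / (concentration)^n, so units of k = M^(1-2)·s⁻¹ = M⁻¹·s⁻¹.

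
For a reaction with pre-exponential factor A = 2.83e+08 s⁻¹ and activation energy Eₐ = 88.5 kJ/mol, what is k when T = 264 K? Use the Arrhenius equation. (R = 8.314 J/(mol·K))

8.72e-10 s⁻¹

Step 1: Use the Arrhenius equation: k = A × exp(-Eₐ/RT)
Step 2: Convert Eₐ to J/mol: 88.5 kJ/mol = 88500 J/mol
Step 3: Calculate the exponent: -Eₐ/(RT) = -88500/(8.314 × 264) = -40.32082
Step 4: k = 2.83e+08 × exp(-40.32082)
Step 5: k = 2.83e+08 × 3.08241e-18 = 8.7232e-10 s⁻¹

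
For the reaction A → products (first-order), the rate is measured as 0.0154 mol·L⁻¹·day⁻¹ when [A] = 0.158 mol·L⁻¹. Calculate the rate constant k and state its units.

0.09747 day⁻¹

Step 1: rate = k[A]^1, so k = rate / [A]^1.
Step 2: k = 0.0154 / (0.158)^1 = 0.0154 / 0.158.
Step 3: k = 0.09747 day⁻¹.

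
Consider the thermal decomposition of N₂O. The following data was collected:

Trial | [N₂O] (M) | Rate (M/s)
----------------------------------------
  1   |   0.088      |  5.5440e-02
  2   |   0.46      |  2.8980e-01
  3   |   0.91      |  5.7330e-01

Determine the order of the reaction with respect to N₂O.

first order (1)

Step 1: Compare trials to find order n where rate₂/rate₁ = ([N₂O]₂/[N₂O]₁)^n
Step 2: rate₂/rate₁ = 2.8980e-01/5.5440e-02 = 5.227
Step 3: [N₂O]₂/[N₂O]₁ = 0.46/0.088 = 5.227
Step 4: n = ln(5.227)/ln(5.227) = 1.00 ≈ 1
Step 5: The reaction is first order in N₂O.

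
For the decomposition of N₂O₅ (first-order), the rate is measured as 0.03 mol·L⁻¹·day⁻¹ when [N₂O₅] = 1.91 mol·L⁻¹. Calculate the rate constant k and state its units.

0.01571 day⁻¹

Step 1: rate = k[N₂O₅]^1, so k = rate / [N₂O₅]^1.
Step 2: k = 0.03 / (1.91)^1 = 0.03 / 1.91.
Step 3: k = 0.01571 day⁻¹.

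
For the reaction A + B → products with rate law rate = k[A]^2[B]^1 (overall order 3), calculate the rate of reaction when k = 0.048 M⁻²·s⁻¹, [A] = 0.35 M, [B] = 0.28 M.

0.001646 M/s

Step 1: The rate law is rate = k[A]^2[B]^1, overall order = 2+1 = 3
Step 2: Substitute values: rate = 0.048 × (0.35)^2 × (0.28)^1
Step 3: rate = 0.048 × 0.1225 × 0.28 = 0.0016464 M/s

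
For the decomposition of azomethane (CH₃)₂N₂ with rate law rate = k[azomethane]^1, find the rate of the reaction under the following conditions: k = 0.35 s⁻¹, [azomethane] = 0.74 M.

0.259 M/s

Step 1: Identify the rate law: rate = k[azomethane]^1
Step 2: Substitute values: rate = 0.35 × (0.74)^1
Step 3: Calculate: rate = 0.35 × 0.74 = 0.259 M/s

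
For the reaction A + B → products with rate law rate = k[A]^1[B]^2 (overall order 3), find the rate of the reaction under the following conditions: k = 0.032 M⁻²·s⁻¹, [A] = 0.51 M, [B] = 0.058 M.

5.49e-05 M/s

Step 1: The rate law is rate = k[A]^1[B]^2, overall order = 1+2 = 3
Step 2: Substitute values: rate = 0.032 × (0.51)^1 × (0.058)^2
Step 3: rate = 0.032 × 0.51 × 0.003364 = 5.49005e-05 M/s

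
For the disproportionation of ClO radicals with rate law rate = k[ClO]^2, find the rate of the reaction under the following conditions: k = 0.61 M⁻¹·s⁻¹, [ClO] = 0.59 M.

0.2123 M/s

Step 1: Identify the rate law: rate = k[ClO]^2
Step 2: Substitute values: rate = 0.61 × (0.59)^2
Step 3: Calculate: rate = 0.61 × 0.3481 = 0.212341 M/s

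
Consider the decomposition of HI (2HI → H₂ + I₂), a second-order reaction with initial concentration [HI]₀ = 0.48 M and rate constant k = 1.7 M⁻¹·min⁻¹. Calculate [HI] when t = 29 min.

0.01946 M

Step 1: For a second-order reaction: 1/[HI] = 1/[HI]₀ + kt
Step 2: 1/[HI] = 1/0.48 + 1.7 × 29
Step 3: 1/[HI] = 2.083 + 49.3 = 51.38
Step 4: [HI] = 1/51.38 = 0.01946 M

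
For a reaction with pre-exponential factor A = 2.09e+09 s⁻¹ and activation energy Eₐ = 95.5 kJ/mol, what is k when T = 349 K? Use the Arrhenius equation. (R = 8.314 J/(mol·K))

1.06e-05 s⁻¹

Step 1: Use the Arrhenius equation: k = A × exp(-Eₐ/RT)
Step 2: Convert Eₐ to J/mol: 95.5 kJ/mol = 95500 J/mol
Step 3: Calculate the exponent: -Eₐ/(RT) = -95500/(8.314 × 349) = -32.91303
Step 4: k = 2.09e+09 × exp(-32.91303)
Step 5: k = 2.09e+09 × 5.08221e-15 = 1.0622e-05 s⁻¹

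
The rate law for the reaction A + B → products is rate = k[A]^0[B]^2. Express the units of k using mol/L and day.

(mol/L)⁻¹·day⁻¹

Step 1: Overall order = 0 + 2 = 2.
Step 2: rate has units mol/L·day⁻¹; [A]^0[B]^2 has units (mol/L)^2.
Step 3: k = rate/([A]^0[B]^2), so units of k = (mol/L)^(1-2)·day⁻¹ = (mol/L)⁻¹·day⁻¹.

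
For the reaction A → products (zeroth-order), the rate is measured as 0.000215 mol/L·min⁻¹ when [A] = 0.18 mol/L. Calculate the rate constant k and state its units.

0.000215 mol/L·min⁻¹

Step 1: For a zeroth-order reaction, rate = k (independent of concentration).
Step 2: k = rate = 0.000215 mol/L·min⁻¹.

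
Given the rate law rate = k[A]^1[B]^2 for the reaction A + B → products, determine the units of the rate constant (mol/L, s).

(mol/L)⁻²·s⁻¹

Step 1: Overall order = 1 + 2 = 3.
Step 2: rate has units mol/L·s⁻¹; [A]^1[B]^2 has units (mol/L)^3.
Step 3: k = rate/([A]^1[B]^2), so units of k = (mol/L)^(1-3)·s⁻¹ = (mol/L)⁻²·s⁻¹.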